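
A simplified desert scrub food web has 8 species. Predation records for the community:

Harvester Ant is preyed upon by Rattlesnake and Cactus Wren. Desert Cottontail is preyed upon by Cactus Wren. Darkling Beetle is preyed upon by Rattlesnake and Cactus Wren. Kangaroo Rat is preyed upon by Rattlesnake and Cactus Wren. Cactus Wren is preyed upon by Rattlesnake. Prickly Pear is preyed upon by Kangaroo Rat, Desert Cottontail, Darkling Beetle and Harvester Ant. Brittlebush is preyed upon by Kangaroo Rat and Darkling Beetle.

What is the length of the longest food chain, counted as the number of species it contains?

One longest chain: Prickly Pear → Kangaroo Rat → Cactus Wren → Rattlesnake.
It has 4 species and 3 links.

4 species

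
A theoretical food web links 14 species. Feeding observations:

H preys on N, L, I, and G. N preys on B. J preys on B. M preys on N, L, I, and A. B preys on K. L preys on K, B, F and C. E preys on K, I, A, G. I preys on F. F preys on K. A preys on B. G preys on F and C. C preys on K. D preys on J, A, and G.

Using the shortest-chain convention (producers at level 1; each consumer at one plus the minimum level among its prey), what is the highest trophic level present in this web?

Producers (level 1): K.
Following each consumer down to its lowest-level prey: K → B → J → D (levels 1 through 4).
All prey of D (J 3, A 3, G 3) are at level 3 or above, so D is at level 1 + 3 = 4.
Every consumer has at least one prey at level 3 or below, so none exceeds level 4.

4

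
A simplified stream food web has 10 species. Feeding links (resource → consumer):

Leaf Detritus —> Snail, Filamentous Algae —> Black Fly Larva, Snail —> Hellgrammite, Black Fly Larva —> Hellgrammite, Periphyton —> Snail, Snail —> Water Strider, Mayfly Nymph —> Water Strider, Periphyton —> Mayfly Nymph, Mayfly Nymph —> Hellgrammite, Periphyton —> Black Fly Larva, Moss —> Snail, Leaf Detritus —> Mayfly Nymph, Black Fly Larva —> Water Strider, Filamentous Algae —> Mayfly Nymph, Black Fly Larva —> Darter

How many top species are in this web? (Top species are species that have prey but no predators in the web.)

Top species (has prey, but nothing eats it): Water Strider, Hellgrammite, Darter.
Count: 3.

3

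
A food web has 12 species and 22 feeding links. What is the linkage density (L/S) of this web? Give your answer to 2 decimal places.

There are L = 22 links among S = 12 species.
L/S = 22/12 = 1.8333 ≈ 1.83.

L/S = 1.83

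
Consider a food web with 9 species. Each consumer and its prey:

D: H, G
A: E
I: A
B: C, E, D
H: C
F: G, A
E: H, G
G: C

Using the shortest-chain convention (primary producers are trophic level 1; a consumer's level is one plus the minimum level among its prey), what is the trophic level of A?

Trophic level 4

C is a producer → level 1.
H eats C → level 2.
E eats H → level 3.
A eats E → level 4.
No prey of A is below level 3, so 4 is the minimum.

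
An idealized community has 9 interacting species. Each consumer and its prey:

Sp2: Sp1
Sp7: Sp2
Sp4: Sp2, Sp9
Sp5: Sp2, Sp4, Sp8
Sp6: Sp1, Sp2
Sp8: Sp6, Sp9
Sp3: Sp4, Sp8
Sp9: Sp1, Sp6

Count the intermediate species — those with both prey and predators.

5

Intermediate species (has both prey and predators): Sp2, Sp6, Sp9, Sp4, Sp8.
Count: 5.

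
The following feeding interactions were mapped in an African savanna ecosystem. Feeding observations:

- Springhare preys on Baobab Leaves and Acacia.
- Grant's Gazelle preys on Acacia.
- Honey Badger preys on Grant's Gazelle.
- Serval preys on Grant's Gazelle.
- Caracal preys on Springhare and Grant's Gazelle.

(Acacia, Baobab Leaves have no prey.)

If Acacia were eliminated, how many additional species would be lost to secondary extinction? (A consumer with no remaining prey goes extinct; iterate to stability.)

Remove Acacia.
Round 1: Grant's Gazelle (all prey gone) → extinct.
Round 2: Serval (all prey gone), Honey Badger (all prey gone) → extinct.
No further losses. Total secondary extinctions: 3.

3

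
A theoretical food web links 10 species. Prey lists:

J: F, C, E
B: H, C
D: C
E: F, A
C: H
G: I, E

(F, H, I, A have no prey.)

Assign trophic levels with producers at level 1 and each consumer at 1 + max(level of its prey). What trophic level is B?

H is a producer → level 1.
C eats H → level 2.
B eats C (level 2); other prey at levels: H 1 → level 3.

Trophic level 3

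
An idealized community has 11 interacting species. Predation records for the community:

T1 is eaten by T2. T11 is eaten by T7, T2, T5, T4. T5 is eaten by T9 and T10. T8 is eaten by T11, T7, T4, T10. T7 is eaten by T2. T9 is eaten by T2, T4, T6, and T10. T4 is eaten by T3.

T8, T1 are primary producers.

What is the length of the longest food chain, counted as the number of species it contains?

6 species

One longest chain: T8 → T11 → T5 → T9 → T4 → T3.
It has 6 species and 5 links.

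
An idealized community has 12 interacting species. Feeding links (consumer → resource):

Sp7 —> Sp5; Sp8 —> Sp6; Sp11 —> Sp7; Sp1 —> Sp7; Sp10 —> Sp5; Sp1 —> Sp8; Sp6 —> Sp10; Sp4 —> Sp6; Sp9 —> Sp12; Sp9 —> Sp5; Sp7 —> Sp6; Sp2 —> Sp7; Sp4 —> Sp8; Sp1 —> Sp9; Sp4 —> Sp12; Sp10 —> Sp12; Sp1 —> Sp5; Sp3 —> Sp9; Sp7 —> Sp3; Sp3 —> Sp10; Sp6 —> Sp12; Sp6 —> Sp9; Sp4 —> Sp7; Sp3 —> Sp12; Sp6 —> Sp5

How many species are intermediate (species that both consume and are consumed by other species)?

6

Intermediate species (has both prey and predators): Sp10, Sp9, Sp3, Sp6, Sp7, Sp8.
Count: 6.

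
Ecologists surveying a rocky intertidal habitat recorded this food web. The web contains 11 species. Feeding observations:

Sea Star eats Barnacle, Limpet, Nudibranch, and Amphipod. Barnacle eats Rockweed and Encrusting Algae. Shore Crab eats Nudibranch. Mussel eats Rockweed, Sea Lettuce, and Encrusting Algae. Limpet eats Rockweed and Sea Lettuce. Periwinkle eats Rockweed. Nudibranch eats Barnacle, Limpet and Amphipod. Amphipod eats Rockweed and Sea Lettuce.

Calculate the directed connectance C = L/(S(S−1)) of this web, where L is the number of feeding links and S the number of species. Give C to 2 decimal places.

C = 0.16

The web has S = 11 species and L = 18 feeding links.
C = L / (S(S−1)) = 18 / 110 = 0.1636 ≈ 0.16.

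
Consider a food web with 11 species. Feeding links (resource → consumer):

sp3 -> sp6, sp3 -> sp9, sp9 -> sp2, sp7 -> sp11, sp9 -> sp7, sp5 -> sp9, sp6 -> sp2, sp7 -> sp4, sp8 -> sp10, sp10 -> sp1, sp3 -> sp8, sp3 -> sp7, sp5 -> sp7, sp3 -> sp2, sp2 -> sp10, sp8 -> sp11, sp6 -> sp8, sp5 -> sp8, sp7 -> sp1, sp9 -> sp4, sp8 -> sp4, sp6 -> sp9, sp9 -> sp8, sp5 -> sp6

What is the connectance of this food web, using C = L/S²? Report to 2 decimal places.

The web has S = 11 species and L = 24 feeding links.
C = L / S² = 24 / 121 = 0.1983 ≈ 0.20.

C = 0.20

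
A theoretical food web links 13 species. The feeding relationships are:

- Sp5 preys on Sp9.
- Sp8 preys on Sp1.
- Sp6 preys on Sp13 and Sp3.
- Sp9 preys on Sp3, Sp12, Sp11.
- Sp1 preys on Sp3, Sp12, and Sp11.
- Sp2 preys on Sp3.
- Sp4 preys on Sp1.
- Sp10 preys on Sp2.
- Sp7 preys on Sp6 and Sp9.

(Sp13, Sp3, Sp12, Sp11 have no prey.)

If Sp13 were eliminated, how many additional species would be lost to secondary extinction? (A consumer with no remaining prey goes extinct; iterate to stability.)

Remove Sp13.
Every predator of it retains at least one other prey: Sp6 still has Sp3.
No consumer loses all prey, so no secondary extinctions occur.

0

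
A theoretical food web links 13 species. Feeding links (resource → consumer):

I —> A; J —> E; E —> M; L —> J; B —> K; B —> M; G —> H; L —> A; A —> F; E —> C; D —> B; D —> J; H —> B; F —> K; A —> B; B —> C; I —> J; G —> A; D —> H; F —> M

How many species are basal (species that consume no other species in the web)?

Basal species (no prey listed): D, L, G, I.
Count: 4.

4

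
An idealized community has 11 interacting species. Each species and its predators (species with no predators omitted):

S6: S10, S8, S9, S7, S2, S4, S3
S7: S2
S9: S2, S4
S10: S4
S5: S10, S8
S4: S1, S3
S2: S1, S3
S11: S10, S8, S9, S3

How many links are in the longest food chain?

One longest chain: S6 → S10 → S4 → S1.
It has 4 species and 3 links.

3 links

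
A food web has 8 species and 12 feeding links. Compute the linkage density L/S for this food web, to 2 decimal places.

L/S = 1.50

There are L = 12 links among S = 8 species.
L/S = 12/8 = 1.5000 ≈ 1.50.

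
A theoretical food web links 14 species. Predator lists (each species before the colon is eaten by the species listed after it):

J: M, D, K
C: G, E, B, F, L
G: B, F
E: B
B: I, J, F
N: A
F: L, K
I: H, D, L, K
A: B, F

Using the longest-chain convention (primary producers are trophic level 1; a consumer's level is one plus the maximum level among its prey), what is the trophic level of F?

N is a producer → level 1.
A eats N → level 2.
B eats A (level 2); other prey at levels: C 1, G 2, E 2 → level 3.
F eats B (level 3); other prey at levels: C 1, A 2, G 2 → level 4.

Trophic level 4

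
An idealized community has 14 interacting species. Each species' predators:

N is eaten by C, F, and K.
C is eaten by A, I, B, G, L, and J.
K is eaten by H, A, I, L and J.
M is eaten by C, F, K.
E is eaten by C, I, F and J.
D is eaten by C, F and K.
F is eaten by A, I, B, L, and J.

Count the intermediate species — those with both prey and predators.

3

Intermediate species (has both prey and predators): C, K, F.
Count: 3.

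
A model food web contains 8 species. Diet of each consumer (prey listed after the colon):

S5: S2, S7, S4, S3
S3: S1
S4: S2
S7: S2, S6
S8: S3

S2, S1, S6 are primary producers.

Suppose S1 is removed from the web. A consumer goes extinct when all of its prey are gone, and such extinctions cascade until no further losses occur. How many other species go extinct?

2

Remove S1.
Round 1: S3 (all prey gone) → extinct.
Round 2: S8 (all prey gone) → extinct.
No further losses. Total secondary extinctions: 2.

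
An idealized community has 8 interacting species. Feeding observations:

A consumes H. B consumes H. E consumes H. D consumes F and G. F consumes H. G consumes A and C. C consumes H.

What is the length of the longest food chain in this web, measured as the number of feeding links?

One longest chain: H → C → G → D.
It has 4 species and 3 links.

3 links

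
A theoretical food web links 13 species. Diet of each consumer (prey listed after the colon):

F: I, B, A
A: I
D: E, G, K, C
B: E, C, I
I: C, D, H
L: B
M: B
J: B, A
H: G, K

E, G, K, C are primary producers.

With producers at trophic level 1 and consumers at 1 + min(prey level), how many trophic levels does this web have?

3

Producers (level 1): E, G, K, C.
Following each consumer down to its lowest-level prey: C → I → F (levels 1 through 3).
All prey of F (I 2, B 2, A 3) are at level 2 or above, so F is at level 1 + 2 = 3.
Every consumer has at least one prey at level 2 or below, so none exceeds level 3.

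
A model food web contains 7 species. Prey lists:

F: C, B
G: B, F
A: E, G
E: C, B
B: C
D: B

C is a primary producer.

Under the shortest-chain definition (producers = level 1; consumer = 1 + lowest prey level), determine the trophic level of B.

Trophic level 2

C is a producer → level 1.
B eats C → level 2.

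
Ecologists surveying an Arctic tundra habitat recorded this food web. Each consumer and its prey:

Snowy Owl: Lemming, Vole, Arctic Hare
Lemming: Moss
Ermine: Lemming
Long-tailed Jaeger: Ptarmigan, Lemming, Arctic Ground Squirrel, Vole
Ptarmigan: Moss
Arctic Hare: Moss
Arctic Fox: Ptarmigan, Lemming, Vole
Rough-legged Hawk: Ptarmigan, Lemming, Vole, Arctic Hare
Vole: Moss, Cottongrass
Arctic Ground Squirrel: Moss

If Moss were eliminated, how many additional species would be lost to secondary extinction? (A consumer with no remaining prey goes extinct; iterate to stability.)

Remove Moss.
Round 1: Ptarmigan (all prey gone), Lemming (all prey gone), Arctic Ground Squirrel (all prey gone), Arctic Hare (all prey gone) → extinct.
Round 2: Ermine (all prey gone) → extinct.
No further losses. Total secondary extinctions: 5.

5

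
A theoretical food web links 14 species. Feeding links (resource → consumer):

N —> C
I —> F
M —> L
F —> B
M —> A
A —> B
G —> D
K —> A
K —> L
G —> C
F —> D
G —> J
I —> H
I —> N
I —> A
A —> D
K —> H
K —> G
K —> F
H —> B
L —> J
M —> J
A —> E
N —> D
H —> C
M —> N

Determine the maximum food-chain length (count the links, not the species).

2 links

One longest chain: K → A → E.
It has 3 species and 2 links.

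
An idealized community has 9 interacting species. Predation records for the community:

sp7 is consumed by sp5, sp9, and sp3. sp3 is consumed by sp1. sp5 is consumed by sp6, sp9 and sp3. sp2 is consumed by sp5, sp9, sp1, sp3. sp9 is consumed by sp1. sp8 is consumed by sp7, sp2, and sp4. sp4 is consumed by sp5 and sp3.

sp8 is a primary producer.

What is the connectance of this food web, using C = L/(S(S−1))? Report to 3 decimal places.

C = 0.236

The web has S = 9 species and L = 17 feeding links.
C = L / (S(S−1)) = 17 / 72 = 0.2361 ≈ 0.236.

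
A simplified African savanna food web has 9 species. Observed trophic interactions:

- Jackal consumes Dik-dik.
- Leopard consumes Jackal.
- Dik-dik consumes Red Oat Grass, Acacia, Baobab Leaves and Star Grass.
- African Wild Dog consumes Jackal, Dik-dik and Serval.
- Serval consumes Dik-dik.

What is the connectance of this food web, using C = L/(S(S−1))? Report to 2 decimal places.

C = 0.14

The web has S = 9 species and L = 10 feeding links.
C = L / (S(S−1)) = 10 / 72 = 0.1389 ≈ 0.14.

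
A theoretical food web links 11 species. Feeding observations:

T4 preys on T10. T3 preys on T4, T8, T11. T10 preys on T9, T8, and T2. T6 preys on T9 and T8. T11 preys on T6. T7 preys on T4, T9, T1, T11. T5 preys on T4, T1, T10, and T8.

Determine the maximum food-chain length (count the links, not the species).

One longest chain: T8 → T10 → T4 → T3.
It has 4 species and 3 links.

3 links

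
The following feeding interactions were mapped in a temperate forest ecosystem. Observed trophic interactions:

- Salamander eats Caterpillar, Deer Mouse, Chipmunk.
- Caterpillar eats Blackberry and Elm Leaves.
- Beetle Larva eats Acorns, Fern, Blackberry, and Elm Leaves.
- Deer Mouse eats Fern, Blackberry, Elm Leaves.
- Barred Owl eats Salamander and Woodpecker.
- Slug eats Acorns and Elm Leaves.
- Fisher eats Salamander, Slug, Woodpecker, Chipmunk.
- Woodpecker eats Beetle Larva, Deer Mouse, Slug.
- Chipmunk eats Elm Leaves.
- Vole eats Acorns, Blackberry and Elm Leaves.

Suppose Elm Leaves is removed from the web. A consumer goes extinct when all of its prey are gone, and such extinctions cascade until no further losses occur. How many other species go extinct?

Remove Elm Leaves.
Round 1: Chipmunk (all prey gone) → extinct.
No further losses. Total secondary extinctions: 1.

1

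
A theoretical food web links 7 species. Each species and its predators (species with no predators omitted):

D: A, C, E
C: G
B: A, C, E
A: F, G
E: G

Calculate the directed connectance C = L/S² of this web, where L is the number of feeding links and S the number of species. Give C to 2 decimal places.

The web has S = 7 species and L = 10 feeding links.
C = L / S² = 10 / 49 = 0.2041 ≈ 0.20.

C = 0.20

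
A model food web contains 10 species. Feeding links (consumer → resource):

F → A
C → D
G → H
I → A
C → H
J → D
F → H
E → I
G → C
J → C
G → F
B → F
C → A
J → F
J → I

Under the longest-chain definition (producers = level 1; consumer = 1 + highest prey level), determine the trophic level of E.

Trophic level 3

A is a producer → level 1.
I eats A → level 2.
E eats I → level 3.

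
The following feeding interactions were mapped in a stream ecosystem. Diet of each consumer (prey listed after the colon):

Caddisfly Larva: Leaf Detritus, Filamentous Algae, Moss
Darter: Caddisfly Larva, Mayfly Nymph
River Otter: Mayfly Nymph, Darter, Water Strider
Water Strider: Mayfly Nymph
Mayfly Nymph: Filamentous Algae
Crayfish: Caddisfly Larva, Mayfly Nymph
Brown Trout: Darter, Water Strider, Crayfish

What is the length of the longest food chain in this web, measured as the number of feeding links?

3 links

One longest chain: Leaf Detritus → Caddisfly Larva → Darter → Brown Trout.
It has 4 species and 3 links.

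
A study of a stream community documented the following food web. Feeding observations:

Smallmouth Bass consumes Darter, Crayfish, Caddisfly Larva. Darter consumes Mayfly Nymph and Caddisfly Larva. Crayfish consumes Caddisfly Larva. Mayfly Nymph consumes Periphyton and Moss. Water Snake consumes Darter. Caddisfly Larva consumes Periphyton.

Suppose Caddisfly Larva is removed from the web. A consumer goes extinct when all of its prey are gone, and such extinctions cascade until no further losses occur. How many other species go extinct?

Remove Caddisfly Larva.
Round 1: Crayfish (all prey gone) → extinct.
No further losses. Total secondary extinctions: 1.

1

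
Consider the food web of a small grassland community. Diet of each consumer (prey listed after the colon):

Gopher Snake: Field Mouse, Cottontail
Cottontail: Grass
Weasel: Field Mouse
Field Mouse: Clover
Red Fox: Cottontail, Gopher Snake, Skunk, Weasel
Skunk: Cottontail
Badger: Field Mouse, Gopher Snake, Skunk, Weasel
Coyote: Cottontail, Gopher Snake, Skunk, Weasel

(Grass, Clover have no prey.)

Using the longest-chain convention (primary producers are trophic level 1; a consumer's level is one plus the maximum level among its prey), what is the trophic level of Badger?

Clover is a producer → level 1.
Field Mouse eats Clover → level 2.
Gopher Snake eats Field Mouse (level 2); other prey at levels: Cottontail 2 → level 3.
Badger eats Gopher Snake (level 3); other prey at levels: Field Mouse 2, Skunk 3, Weasel 3 → level 4.

Trophic level 4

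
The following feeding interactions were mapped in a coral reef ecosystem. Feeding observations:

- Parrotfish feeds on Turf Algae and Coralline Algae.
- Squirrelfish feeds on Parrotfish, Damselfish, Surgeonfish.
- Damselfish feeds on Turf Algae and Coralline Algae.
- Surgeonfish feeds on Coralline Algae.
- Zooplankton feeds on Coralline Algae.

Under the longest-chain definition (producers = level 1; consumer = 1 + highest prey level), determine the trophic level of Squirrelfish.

Trophic level 3

Coralline Algae is a producer → level 1.
Surgeonfish eats Coralline Algae → level 2.
Squirrelfish eats Surgeonfish (level 2); other prey at levels: Parrotfish 2, Damselfish 2 → level 3.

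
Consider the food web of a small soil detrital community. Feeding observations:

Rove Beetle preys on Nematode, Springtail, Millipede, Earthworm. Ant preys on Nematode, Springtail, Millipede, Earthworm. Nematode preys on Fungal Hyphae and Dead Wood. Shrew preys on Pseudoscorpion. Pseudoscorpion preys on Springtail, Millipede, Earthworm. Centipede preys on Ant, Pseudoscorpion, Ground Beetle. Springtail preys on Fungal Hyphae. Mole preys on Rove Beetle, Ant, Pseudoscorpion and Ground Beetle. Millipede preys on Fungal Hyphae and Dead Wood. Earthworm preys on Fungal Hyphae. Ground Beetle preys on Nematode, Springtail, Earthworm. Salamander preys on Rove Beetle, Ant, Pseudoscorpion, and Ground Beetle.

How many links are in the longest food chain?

One longest chain: Fungal Hyphae → Earthworm → Rove Beetle → Salamander.
It has 4 species and 3 links.

3 links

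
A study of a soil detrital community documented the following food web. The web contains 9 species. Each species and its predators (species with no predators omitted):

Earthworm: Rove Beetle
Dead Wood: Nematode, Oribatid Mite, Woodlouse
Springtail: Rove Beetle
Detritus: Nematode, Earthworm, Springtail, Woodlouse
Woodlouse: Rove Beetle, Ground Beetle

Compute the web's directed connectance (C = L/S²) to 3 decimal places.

The web has S = 9 species and L = 11 feeding links.
C = L / S² = 11 / 81 = 0.1358 ≈ 0.136.

C = 0.136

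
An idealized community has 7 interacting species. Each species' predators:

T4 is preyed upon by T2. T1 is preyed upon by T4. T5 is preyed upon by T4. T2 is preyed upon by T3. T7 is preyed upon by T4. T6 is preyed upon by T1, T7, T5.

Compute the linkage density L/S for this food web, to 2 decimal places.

There are L = 8 links among S = 7 species.
L/S = 8/7 = 1.1429 ≈ 1.14.

L/S = 1.14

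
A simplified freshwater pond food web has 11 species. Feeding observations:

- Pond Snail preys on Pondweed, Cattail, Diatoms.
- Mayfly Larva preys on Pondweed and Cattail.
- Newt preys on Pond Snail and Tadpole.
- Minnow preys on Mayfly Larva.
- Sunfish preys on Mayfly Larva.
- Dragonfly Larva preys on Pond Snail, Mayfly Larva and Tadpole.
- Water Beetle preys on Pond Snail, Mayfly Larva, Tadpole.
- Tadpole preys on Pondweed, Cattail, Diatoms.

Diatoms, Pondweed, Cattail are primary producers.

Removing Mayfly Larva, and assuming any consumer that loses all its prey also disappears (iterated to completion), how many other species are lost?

2

Remove Mayfly Larva.
Round 1: Minnow (all prey gone), Sunfish (all prey gone) → extinct.
No further losses. Total secondary extinctions: 2.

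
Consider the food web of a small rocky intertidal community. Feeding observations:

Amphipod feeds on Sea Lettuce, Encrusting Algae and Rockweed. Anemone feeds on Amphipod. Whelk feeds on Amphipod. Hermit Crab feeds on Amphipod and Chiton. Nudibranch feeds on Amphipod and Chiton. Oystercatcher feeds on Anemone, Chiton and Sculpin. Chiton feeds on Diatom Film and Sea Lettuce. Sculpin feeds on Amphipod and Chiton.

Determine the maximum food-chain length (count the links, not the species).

One longest chain: Rockweed → Amphipod → Anemone → Oystercatcher.
It has 4 species and 3 links.

3 links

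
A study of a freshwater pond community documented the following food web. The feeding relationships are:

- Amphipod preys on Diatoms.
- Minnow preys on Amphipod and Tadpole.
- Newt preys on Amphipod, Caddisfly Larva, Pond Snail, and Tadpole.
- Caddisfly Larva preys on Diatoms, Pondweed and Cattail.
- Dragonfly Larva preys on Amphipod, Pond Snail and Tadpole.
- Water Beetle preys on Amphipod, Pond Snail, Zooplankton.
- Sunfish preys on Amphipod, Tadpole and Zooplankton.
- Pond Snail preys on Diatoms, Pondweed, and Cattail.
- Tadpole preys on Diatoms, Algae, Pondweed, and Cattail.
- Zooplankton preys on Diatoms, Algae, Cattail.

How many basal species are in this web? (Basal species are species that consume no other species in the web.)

4

Basal species (no prey listed): Diatoms, Algae, Cattail, Pondweed.
Count: 4.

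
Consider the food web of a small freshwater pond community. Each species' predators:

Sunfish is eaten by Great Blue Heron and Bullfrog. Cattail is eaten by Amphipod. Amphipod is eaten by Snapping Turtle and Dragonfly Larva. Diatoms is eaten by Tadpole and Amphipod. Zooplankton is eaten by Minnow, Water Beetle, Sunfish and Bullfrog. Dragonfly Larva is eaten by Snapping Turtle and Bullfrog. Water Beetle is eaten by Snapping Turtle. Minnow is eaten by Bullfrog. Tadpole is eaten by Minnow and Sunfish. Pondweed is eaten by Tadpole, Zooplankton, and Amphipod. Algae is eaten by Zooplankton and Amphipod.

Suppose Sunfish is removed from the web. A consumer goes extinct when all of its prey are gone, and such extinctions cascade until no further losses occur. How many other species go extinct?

1

Remove Sunfish.
Round 1: Great Blue Heron (all prey gone) → extinct.
No further losses. Total secondary extinctions: 1.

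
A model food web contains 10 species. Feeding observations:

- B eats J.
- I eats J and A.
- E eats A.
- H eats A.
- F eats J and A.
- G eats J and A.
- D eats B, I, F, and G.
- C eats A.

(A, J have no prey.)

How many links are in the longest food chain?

One longest chain: A → G → D.
It has 3 species and 2 links.

2 links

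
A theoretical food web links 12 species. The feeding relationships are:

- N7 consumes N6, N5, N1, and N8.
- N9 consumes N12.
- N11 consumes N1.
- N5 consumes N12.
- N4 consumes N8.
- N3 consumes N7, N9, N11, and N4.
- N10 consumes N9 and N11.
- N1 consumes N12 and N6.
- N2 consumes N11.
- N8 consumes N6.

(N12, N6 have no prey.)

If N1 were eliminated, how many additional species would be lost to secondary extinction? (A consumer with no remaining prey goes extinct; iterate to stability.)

Remove N1.
Round 1: N11 (all prey gone) → extinct.
Round 2: N2 (all prey gone) → extinct.
No further losses. Total secondary extinctions: 2.

2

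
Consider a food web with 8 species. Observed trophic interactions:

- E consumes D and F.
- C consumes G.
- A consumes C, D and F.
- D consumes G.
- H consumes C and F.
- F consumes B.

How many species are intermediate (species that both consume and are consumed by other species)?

3

Intermediate species (has both prey and predators): D, C, F.
Count: 3.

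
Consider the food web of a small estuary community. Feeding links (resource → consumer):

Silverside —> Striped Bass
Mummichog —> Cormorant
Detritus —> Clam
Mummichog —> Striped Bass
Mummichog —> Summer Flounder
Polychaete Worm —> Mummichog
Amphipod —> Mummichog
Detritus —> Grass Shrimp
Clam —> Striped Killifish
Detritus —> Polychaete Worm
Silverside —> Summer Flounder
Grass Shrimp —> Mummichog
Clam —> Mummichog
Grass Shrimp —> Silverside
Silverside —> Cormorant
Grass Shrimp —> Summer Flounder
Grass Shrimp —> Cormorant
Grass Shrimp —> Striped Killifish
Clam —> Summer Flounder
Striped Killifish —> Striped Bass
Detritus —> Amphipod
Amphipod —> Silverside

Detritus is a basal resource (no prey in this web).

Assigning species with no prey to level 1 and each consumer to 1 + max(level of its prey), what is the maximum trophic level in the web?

Basal resources (level 1): Detritus.
Detritus → Clam → Mummichog → Cormorant gives Cormorant level 4.
No species has a prey at level 4, so no species reaches level 5.

4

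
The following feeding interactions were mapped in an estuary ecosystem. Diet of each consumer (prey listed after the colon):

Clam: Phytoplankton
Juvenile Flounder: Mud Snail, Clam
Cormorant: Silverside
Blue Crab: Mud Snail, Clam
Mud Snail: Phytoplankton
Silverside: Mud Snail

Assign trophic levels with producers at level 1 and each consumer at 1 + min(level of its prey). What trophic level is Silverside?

Trophic level 3

Phytoplankton is a producer → level 1.
Mud Snail eats Phytoplankton → level 2.
Silverside eats Mud Snail → level 3.
No prey of Silverside is below level 2, so 3 is the minimum.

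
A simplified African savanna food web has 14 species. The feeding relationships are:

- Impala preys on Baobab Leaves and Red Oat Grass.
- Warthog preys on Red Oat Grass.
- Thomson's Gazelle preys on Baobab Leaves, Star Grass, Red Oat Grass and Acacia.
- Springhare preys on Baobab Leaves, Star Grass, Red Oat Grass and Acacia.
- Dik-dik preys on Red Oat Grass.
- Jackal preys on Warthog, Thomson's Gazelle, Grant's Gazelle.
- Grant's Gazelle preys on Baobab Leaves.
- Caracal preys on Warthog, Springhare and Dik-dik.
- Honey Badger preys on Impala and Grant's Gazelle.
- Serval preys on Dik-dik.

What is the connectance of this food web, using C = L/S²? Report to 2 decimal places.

The web has S = 14 species and L = 22 feeding links.
C = L / S² = 22 / 196 = 0.1122 ≈ 0.11.

C = 0.11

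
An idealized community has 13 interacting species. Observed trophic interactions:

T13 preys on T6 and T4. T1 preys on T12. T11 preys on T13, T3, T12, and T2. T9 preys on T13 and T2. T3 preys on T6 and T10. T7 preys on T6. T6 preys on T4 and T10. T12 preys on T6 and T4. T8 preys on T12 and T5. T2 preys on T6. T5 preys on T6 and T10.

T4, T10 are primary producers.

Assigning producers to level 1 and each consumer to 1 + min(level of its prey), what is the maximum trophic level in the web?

3

Producers (level 1): T4, T10.
Following each consumer down to its lowest-level prey: T4 → T12 → T1 (levels 1 through 3).
All prey of T1 (T12 2) are at level 2 or above, so T1 is at level 1 + 2 = 3.
Every consumer has at least one prey at level 2 or below, so none exceeds level 3.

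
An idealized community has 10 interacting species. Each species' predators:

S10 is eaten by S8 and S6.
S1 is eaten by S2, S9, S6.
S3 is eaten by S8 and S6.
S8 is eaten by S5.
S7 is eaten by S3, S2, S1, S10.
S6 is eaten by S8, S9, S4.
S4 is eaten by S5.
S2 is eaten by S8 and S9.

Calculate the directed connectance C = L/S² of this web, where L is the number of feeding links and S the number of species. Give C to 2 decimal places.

The web has S = 10 species and L = 18 feeding links.
C = L / S² = 18 / 100 = 0.1800 ≈ 0.18.

C = 0.18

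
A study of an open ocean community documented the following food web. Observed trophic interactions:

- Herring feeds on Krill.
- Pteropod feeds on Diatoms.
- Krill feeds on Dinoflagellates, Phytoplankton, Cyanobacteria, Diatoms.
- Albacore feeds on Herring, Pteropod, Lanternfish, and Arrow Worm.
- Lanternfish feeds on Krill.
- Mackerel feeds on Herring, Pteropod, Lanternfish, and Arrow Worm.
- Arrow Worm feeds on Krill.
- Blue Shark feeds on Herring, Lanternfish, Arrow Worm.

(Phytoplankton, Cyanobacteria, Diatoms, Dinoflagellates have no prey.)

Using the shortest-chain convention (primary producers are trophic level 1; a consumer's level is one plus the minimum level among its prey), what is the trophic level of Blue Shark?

Phytoplankton is a producer → level 1.
Krill eats Phytoplankton → level 2.
Arrow Worm eats Krill → level 3.
Blue Shark eats Arrow Worm → level 4.
No prey of Blue Shark is below level 3, so 4 is the minimum.

Trophic level 4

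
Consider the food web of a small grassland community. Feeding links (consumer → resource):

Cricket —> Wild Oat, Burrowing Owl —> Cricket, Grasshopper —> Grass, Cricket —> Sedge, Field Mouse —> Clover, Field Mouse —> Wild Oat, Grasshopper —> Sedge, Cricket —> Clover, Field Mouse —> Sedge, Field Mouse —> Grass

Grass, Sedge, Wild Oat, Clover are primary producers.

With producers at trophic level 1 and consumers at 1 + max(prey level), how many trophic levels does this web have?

Producers (level 1): Grass, Sedge, Wild Oat, Clover.
Sedge → Cricket → Burrowing Owl gives Burrowing Owl level 3.
No species has a prey at level 3, so no species reaches level 4.

3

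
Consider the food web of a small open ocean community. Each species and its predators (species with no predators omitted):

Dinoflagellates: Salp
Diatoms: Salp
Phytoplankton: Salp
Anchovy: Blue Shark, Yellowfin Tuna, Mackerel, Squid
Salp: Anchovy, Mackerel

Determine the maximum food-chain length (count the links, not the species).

3 links

One longest chain: Diatoms → Salp → Anchovy → Blue Shark.
It has 4 species and 3 links.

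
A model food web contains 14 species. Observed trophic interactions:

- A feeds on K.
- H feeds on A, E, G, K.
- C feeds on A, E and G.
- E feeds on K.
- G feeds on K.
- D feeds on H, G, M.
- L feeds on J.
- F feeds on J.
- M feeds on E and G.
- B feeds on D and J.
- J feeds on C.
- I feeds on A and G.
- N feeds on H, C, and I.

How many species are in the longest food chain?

One longest chain: K → G → C → J → L.
It has 5 species and 4 links.

5 species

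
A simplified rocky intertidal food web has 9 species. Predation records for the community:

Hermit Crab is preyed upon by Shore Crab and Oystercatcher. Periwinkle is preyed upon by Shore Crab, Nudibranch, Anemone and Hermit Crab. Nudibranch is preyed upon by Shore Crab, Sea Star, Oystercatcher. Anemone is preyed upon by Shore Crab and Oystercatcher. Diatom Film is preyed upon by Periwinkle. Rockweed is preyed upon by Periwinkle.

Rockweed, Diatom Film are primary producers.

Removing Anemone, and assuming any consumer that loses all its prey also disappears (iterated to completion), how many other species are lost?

0

Remove Anemone.
Every predator of it retains at least one other prey: Shore Crab still has Periwinkle, Nudibranch, Hermit Crab; Oystercatcher still has Nudibranch, Hermit Crab.
No consumer loses all prey, so no secondary extinctions occur.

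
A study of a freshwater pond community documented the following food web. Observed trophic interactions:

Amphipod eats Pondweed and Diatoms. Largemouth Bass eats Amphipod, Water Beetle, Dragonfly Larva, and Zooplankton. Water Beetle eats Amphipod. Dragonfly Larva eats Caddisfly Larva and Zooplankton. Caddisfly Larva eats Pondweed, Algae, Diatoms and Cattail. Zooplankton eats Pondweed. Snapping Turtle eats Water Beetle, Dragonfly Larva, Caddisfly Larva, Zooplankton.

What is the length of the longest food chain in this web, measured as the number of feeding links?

One longest chain: Pondweed → Amphipod → Water Beetle → Largemouth Bass.
It has 4 species and 3 links.

3 links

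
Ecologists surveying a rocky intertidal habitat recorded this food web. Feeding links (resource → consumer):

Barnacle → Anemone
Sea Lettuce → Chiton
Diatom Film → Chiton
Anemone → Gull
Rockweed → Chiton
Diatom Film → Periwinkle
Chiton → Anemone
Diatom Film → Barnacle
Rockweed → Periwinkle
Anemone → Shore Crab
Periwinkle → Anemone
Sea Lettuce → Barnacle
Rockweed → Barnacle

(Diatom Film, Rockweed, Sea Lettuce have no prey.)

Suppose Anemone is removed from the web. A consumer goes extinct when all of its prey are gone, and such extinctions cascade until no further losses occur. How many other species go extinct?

Remove Anemone.
Round 1: Gull (all prey gone), Shore Crab (all prey gone) → extinct.
No further losses. Total secondary extinctions: 2.

2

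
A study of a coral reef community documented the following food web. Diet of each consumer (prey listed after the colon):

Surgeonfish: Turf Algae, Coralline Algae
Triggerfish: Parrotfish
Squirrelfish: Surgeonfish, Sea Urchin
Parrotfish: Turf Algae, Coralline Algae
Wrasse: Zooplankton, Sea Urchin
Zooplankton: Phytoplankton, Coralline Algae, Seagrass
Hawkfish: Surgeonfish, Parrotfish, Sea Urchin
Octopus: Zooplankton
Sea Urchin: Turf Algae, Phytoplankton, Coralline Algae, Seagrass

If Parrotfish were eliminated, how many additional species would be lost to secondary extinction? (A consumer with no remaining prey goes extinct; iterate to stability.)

1

Remove Parrotfish.
Round 1: Triggerfish (all prey gone) → extinct.
No further losses. Total secondary extinctions: 1.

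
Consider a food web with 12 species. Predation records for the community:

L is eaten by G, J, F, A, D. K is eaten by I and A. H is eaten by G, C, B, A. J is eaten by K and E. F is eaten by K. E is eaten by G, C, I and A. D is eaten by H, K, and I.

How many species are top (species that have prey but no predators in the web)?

Top species (has prey, but nothing eats it): I, B, G, A, C.
Count: 5.

5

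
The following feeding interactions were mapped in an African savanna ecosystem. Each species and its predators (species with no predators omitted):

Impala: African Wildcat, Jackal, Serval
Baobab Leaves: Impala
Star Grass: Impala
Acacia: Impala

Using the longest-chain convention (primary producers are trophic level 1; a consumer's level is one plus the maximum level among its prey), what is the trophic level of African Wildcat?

Trophic level 3

Star Grass is a producer → level 1.
Impala eats Star Grass (level 1); other prey at levels: Baobab Leaves 1, Acacia 1 → level 2.
African Wildcat eats Impala → level 3.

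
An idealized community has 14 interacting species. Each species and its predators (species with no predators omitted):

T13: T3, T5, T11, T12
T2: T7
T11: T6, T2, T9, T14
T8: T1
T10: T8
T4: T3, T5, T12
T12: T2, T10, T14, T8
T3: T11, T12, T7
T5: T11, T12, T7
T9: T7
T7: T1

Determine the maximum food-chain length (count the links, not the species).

One longest chain: T4 → T3 → T12 → T10 → T8 → T1.
It has 6 species and 5 links.

5 links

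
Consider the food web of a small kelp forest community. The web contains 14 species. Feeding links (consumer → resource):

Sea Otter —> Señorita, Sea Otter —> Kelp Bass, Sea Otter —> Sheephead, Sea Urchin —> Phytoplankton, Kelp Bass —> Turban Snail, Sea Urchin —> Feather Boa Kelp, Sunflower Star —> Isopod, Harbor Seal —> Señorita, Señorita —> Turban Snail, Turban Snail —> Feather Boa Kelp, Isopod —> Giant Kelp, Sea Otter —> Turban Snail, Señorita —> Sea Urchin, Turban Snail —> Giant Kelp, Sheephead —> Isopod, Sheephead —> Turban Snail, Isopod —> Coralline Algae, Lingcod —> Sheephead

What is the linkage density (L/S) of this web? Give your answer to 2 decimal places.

L/S = 1.29

There are L = 18 links among S = 14 species.
L/S = 18/14 = 1.2857 ≈ 1.29.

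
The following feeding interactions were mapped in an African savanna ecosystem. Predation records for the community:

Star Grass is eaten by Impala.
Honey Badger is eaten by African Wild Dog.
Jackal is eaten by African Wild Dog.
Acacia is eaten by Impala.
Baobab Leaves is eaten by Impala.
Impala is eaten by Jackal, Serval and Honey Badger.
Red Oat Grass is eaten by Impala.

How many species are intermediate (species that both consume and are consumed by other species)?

3

Intermediate species (has both prey and predators): Impala, Honey Badger, Jackal.
Count: 3.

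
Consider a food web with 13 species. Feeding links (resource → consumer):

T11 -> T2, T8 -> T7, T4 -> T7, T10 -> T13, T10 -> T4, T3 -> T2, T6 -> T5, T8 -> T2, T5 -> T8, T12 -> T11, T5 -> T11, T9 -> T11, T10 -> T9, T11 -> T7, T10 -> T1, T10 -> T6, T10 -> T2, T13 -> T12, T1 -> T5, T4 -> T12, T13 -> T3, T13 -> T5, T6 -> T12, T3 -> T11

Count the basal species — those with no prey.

Basal species (no prey listed): T10.
Count: 1.

1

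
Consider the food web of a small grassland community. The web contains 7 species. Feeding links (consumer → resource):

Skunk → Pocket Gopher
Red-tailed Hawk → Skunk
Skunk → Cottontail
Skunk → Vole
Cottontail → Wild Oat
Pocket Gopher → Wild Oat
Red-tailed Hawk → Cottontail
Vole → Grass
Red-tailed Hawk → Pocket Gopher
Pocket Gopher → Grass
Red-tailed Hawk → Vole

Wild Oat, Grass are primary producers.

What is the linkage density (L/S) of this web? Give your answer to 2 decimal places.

There are L = 11 links among S = 7 species.
L/S = 11/7 = 1.5714 ≈ 1.57.

L/S = 1.57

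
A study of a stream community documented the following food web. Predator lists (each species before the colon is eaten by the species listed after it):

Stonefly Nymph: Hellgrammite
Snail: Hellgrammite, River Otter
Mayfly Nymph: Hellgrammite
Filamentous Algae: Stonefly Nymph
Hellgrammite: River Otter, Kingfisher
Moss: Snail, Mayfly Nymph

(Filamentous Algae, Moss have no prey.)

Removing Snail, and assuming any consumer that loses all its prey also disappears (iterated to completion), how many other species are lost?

0

Remove Snail.
Every predator of it retains at least one other prey: Hellgrammite still has Stonefly Nymph, Mayfly Nymph; River Otter still has Hellgrammite.
No consumer loses all prey, so no secondary extinctions occur.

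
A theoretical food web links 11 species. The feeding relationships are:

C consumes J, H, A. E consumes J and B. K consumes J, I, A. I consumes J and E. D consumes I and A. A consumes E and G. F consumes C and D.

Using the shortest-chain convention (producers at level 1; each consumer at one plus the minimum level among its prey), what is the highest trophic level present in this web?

3

Producers (level 1): J, B, H, G.
Following each consumer down to its lowest-level prey: G → A → D (levels 1 through 3).
All prey of D (A 2, I 2) are at level 2 or above, so D is at level 1 + 2 = 3.
Every consumer has at least one prey at level 2 or below, so none exceeds level 3.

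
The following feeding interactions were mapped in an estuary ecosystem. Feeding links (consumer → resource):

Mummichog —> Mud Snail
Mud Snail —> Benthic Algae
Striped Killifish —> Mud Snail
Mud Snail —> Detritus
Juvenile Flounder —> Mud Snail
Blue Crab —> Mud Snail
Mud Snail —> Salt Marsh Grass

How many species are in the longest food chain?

3 species

One longest chain: Benthic Algae → Mud Snail → Blue Crab.
It has 3 species and 2 links.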